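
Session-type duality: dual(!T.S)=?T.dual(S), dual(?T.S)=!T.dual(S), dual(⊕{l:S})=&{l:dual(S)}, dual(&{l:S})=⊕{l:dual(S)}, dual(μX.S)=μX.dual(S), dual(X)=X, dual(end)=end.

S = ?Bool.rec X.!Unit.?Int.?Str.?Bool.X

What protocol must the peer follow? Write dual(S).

!Bool.rec X.?Unit.!Int.!Str.!Bool.X

?Bool → !Bool
  rec X → rec X  (μ self-dual)
    !Unit → ?Unit
      ?Int → !Int
        ?Str → !Str
          ?Bool → !Bool
            X self-dual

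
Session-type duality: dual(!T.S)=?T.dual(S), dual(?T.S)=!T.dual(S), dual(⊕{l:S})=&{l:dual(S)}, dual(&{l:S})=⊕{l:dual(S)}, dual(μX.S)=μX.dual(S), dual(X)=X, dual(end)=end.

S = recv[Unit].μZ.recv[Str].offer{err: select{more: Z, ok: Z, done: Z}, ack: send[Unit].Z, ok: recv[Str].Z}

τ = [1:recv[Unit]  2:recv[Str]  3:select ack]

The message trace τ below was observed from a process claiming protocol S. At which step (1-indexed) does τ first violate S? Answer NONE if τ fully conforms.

[1] recv[Unit]  ✓  state: μZ.…
[2] recv[Str]  ✓  state: offer{err: select{more: μZ.…, ok: μZ.…, done: μZ.…}, ack: send[Unit].μZ.…, ok: recv[Str].μZ.…}
[3] got select ack, protocol expects offer err or offer ack or offer ok  ✗

3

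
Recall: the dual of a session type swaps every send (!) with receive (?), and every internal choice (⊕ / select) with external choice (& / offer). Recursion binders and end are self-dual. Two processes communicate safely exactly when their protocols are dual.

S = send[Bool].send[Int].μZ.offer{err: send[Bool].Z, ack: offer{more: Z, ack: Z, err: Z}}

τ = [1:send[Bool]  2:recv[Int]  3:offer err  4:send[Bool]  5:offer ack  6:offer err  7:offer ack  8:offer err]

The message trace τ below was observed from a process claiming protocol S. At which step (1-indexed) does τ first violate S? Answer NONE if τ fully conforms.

2

@1 send[Bool]  match  now at send[Int].μZ.…
@2 got recv[Int], protocol expects send[Int]  ✗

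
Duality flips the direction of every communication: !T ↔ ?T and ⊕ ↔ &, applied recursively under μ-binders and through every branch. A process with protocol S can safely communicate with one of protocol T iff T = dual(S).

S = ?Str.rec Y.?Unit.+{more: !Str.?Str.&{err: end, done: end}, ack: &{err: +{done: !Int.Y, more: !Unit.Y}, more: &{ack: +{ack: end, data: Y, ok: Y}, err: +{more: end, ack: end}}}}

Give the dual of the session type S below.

!Str.rec Y.!Unit.&{more: ?Str.!Str.+{err: end, done: end}, ack: +{err: &{done: ?Int.Y, more: ?Unit.Y}, more: +{ack: &{ack: end, data: Y, ok: Y}, err: &{more: end, ack: end}}}}

?Str ↦ !Str
  rec Y ↦ rec Y  (rec unchanged)
    ?Unit ↦ !Unit
      +{more,ack} ↦ &{more,ack}  (select→offer)
        case more:
          !Str ↦ ?Str
            ?Str ↦ !Str
              &{err,done} ↦ +{err,done}  (&→⊕)
                case err:
                  end ↦ end
                case done:
                  end ↦ end
        case ack:
          &{err,more} ↦ +{err,more}  (&→⊕)
            case err:
              +{done,more} ↦ &{done,more}  (select→offer)
                case done:
                  !Int ↦ ?Int
                    Y ↦ Y
                case more:
                  !Unit ↦ ?Unit
                    Y ↦ Y
            case more:
              &{ack,err} ↦ +{ack,err}  (&→⊕)
                case ack:
                  +{ack,data,ok} ↦ &{ack,data,ok}  (select→offer)
                    case ack:
                      end ↦ end
                    case data:
                      Y ↦ Y
                    case ok:
                      Y ↦ Y
                case err:
                  +{more,ack} ↦ &{more,ack}  (select→offer)
                    case more:
                      end ↦ end
                    case ack:
                      end ↦ end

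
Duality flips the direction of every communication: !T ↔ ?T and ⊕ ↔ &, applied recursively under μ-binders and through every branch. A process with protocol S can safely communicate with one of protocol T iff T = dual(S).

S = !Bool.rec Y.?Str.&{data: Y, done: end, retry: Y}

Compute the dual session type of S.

?Bool.rec Y.!Str.+{data: Y, done: end, retry: Y}

!Bool ↦ ?Bool
  rec Y ↦ rec Y  (binder kept)
    ?Str ↦ !Str
      &{data,done,retry} ↦ +{data,done,retry}  (&→⊕)
        • data:
          dual(Y) = Y
        • done:
          dual(end) = end
        • retry:
          dual(Y) = Y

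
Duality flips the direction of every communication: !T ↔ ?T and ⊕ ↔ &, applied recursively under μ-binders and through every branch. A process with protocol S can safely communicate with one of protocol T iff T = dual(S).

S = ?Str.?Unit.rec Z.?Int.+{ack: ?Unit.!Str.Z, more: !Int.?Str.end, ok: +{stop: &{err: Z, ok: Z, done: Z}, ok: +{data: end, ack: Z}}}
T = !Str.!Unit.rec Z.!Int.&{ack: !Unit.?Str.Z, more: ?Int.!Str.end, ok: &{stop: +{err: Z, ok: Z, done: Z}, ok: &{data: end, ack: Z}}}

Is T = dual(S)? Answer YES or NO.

YES

?Str vs !Str  ok
  ?Unit vs !Unit  ok
    rec Z vs rec Z  ok (μ self-dual)
      ?Int vs !Int  ok
        +{ack,more,ok} vs &{ack,more,ok}  ok label sets agree
          case ack:
            ?Unit vs !Unit  ok
              !Str vs ?Str  ok
                Z vs Z  ok
          case more:
            !Int vs ?Int  ok
              ?Str vs !Str  ok
                end vs end  ok
          case ok:
            +{stop,ok} vs &{stop,ok}  ok label sets agree
              case stop:
                &{err,ok,done} vs +{err,ok,done}  ok label sets agree
                  case err:
                    Z vs Z  ok
                  case ok:
                    Z vs Z  ok
                  case done:
                    Z vs Z  ok
              case ok:
                +{data,ack} vs &{data,ack}  ok label sets agree
                  case data:
                    end vs end  ok
                  case ack:
                    Z vs Z  ok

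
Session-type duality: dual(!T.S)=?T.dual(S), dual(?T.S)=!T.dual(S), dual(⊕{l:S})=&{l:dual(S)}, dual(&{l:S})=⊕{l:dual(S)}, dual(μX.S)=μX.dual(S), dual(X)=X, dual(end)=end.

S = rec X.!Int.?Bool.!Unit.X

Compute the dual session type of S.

rec X ↦ rec X  (rec unchanged)
  !Int ↦ ?Int
    ?Bool ↦ !Bool
      !Unit ↦ ?Unit
        dual(X) = X

rec X.?Int.!Bool.?Unit.X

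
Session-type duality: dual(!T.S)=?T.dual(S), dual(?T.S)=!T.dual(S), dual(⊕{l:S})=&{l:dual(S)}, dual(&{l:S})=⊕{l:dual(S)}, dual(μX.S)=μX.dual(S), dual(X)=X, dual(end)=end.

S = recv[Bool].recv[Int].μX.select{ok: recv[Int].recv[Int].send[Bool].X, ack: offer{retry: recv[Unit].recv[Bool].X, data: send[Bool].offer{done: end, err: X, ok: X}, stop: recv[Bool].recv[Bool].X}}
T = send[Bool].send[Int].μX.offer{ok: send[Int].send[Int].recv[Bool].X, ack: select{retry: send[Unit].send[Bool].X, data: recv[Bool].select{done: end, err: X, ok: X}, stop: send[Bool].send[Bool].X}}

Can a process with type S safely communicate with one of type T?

YES

recv[Bool] | send[Bool]  match
  recv[Int] | send[Int]  match
    μX | μX  match (rec unchanged)
      select{ok,ack} | offer{ok,ack}  match label sets agree
        • ok:
          recv[Int] | send[Int]  match
            recv[Int] | send[Int]  match
              send[Bool] | recv[Bool]  match
                X | X  match
        • ack:
          offer{retry,data,stop} | select{retry,data,stop}  match label sets agree
            • retry:
              recv[Unit] | send[Unit]  match
                recv[Bool] | send[Bool]  match
                  X | X  match
            • data:
              send[Bool] | recv[Bool]  match
                offer{done,err,ok} | select{done,err,ok}  match label sets agree
                  • done:
                    end | end  match
                  • err:
                    X | X  match
                  • ok:
                    X | X  match
            • stop:
              recv[Bool] | send[Bool]  match
                recv[Bool] | send[Bool]  match
                  X | X  match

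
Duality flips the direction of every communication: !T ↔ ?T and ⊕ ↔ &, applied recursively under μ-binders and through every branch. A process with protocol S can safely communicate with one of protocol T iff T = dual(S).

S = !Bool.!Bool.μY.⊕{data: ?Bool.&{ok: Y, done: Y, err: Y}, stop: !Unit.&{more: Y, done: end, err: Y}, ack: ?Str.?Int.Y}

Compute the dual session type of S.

!Bool → ?Bool
  !Bool → ?Bool
    μY → μY  (binder kept)
      ⊕{data,stop,ack} → &{data,stop,ack}  (⊕→&)
        case data:
          ?Bool → !Bool
            &{ok,done,err} → ⊕{ok,done,err}  (external→internal)
              case ok:
                Y ↦ Y
              case done:
                Y ↦ Y
              case err:
                Y ↦ Y
        case stop:
          !Unit → ?Unit
            &{more,done,err} → ⊕{more,done,err}  (external→internal)
              case more:
                Y ↦ Y
              case done:
                end ↦ end
              case err:
                Y ↦ Y
        case ack:
          ?Str → !Str
            ?Int → !Int
              Y ↦ Y

?Bool.?Bool.μY.&{data: !Bool.⊕{ok: Y, done: Y, err: Y}, stop: ?Unit.⊕{more: Y, done: end, err: Y}, ack: !Str.!Int.Y}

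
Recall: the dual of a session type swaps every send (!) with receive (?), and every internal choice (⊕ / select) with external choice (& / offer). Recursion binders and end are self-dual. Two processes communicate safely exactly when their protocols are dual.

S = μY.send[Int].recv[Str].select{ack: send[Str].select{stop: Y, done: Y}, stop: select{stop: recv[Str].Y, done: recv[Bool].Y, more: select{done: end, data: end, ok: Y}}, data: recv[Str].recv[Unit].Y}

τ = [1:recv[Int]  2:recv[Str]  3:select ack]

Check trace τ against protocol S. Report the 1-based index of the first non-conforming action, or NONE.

1

@1 got recv[Int], protocol expects send[Int]  ✗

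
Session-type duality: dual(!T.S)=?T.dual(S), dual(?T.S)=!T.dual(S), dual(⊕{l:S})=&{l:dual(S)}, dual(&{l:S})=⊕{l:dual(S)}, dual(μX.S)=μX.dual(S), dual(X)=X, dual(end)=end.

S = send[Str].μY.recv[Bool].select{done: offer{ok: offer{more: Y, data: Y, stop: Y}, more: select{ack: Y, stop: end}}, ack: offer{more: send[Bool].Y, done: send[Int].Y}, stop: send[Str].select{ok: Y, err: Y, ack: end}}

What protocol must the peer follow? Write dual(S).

send[Str] = recv[Str]
  μY = μY  (binder kept)
    recv[Bool] = send[Bool]
      select{done,ack,stop} = offer{done,ack,stop}  (select→offer)
        [done]
          offer{ok,more} = select{ok,more}  (&→⊕)
            [ok]
              offer{more,data,stop} = select{more,data,stop}  (&→⊕)
                [more]
                  dual(Y) = Y
                [data]
                  dual(Y) = Y
                [stop]
                  dual(Y) = Y
            [more]
              select{ack,stop} = offer{ack,stop}  (select→offer)
                [ack]
                  dual(Y) = Y
                [stop]
                  dual(end) = end
        [ack]
          offer{more,done} = select{more,done}  (&→⊕)
            [more]
              send[Bool] = recv[Bool]
                dual(Y) = Y
            [done]
              send[Int] = recv[Int]
                dual(Y) = Y
        [stop]
          send[Str] = recv[Str]
            select{ok,err,ack} = offer{ok,err,ack}  (select→offer)
              [ok]
                dual(Y) = Y
              [err]
                dual(Y) = Y
              [ack]
                dual(end) = end

recv[Str].μY.send[Bool].offer{done: select{ok: select{more: Y, data: Y, stop: Y}, more: offer{ack: Y, stop: end}}, ack: select{more: recv[Bool].Y, done: recv[Int].Y}, stop: recv[Str].offer{ok: Y, err: Y, ack: end}}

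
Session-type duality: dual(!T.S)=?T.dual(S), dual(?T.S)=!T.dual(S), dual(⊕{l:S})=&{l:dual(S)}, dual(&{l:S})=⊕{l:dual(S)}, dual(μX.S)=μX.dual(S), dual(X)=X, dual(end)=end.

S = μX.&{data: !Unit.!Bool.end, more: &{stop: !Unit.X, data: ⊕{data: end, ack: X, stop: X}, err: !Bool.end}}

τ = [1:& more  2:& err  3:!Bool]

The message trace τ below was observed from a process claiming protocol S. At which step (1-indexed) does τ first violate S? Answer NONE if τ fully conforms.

[1] & more  ok  cont: &{stop: !Unit.μX.…, data: ⊕{data: end, ack: μX.…, stop: μX.…}, err: !Bool.end}
[2] & err  ok  cont: !Bool.end
[3] !Bool  ok  cont: end
τ conforms to S (length 3)

NONE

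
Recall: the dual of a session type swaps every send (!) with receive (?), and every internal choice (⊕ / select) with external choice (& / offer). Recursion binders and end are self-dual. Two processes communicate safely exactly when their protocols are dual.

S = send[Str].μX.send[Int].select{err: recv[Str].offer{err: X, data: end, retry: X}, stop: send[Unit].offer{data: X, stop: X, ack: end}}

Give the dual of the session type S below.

recv[Str].μX.recv[Int].offer{err: send[Str].select{err: X, data: end, retry: X}, stop: recv[Unit].select{data: X, stop: X, ack: end}}

send[Str] → recv[Str]
  μX → μX  (rec unchanged)
    send[Int] → recv[Int]
      select{err,stop} → offer{err,stop}  (select→offer)
        • err:
          recv[Str] → send[Str]
            offer{err,data,retry} → select{err,data,retry}  (external→internal)
              • err:
                X self-dual
              • data:
                end self-dual
              • retry:
                X self-dual
        • stop:
          send[Unit] → recv[Unit]
            offer{data,stop,ack} → select{data,stop,ack}  (external→internal)
              • data:
                X self-dual
              • stop:
                X self-dual
              • ack:
                end self-dual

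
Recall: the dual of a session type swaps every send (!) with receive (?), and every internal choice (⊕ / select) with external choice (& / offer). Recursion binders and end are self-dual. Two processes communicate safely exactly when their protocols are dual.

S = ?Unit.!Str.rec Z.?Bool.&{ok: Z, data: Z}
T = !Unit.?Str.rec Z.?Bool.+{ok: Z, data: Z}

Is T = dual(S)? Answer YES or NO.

?Unit | !Unit  match
  !Str | ?Str  match
    rec Z | rec Z  match (μ self-dual)
      ?Bool | ?Bool  ✗ same direction on both sides — not dual

NO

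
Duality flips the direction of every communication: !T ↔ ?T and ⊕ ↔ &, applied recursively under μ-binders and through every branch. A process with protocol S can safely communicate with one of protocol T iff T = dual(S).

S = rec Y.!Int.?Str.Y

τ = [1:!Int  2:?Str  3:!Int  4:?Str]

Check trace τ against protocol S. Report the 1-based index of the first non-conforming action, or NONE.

NONE

[1] !Int  match  residual = ?Str.rec Y.…
[2] ?Str  match  residual = rec Y.…
[3] !Int  match  residual = ?Str.rec Y.…
[4] ?Str  match  residual = rec Y.…
τ conforms to S (length 4)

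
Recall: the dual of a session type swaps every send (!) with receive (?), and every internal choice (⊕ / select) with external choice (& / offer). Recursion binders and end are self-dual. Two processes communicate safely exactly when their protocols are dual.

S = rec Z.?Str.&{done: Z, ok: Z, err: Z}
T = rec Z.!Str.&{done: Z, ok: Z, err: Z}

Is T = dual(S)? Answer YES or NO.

rec Z | rec Z  ok (rec unchanged)
  ?Str | !Str  ok
    &{done,ok,err} | &{done,ok,err}  ✗ choice polarity not flipped — not dual

NO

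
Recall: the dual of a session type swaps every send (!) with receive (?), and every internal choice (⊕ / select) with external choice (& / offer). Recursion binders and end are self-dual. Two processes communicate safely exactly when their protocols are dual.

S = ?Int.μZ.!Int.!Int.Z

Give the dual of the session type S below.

?Int = !Int
  μZ = μZ  (μ self-dual)
    !Int = ?Int
      !Int = ?Int
        dual(Z) = Z

!Int.μZ.?Int.?Int.Z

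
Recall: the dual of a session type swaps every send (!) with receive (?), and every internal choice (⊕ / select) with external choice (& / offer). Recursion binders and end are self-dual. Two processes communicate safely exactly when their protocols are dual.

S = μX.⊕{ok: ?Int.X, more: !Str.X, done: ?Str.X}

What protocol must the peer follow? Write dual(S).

μX = μX  (binder kept)
  ⊕{ok,more,done} = &{ok,more,done}  (internal→external)
    [ok]
      ?Int = !Int
        dual(X) = X
    [more]
      !Str = ?Str
        dual(X) = X
    [done]
      ?Str = !Str
        dual(X) = X

μX.&{ok: !Int.X, more: ?Str.X, done: !Str.X}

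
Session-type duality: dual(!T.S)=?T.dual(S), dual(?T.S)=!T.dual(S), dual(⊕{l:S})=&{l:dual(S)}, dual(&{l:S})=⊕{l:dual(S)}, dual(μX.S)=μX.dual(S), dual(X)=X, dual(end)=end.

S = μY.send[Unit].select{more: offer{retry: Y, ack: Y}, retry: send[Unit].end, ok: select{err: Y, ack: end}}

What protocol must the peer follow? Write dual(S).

μY.recv[Unit].offer{more: select{retry: Y, ack: Y}, retry: recv[Unit].end, ok: offer{err: Y, ack: end}}

μY = μY  (binder kept)
  send[Unit] = recv[Unit]
    select{more,retry,ok} = offer{more,retry,ok}  (select→offer)
      [more]
        offer{retry,ack} = select{retry,ack}  (external→internal)
          [retry]
            Y self-dual
          [ack]
            Y self-dual
      [retry]
        send[Unit] = recv[Unit]
          end self-dual
      [ok]
        select{err,ack} = offer{err,ack}  (select→offer)
          [err]
            Y self-dual
          [ack]
            end self-dual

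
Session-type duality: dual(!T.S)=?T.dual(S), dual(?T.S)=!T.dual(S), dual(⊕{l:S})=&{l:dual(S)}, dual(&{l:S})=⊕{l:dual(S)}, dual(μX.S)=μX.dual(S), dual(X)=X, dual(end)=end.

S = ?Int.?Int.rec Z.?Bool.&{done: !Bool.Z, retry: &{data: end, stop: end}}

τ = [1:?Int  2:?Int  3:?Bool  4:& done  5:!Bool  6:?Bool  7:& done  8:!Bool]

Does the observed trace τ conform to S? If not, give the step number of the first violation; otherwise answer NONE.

NONE

[1] ?Int  ok  residual = ?Int.rec Z.…
[2] ?Int  ok  residual = rec Z.…
[3] ?Bool  ok  residual = &{done: !Bool.rec Z.…, retry: &{data: end, stop: end}}
[4] & done  ok  residual = !Bool.rec Z.…
[5] !Bool  ok  residual = rec Z.…
[6] ?Bool  ok  residual = &{done: !Bool.rec Z.…, retry: &{data: end, stop: end}}
[7] & done  ok  residual = !Bool.rec Z.…
[8] !Bool  ok  residual = rec Z.…
all 8 steps conform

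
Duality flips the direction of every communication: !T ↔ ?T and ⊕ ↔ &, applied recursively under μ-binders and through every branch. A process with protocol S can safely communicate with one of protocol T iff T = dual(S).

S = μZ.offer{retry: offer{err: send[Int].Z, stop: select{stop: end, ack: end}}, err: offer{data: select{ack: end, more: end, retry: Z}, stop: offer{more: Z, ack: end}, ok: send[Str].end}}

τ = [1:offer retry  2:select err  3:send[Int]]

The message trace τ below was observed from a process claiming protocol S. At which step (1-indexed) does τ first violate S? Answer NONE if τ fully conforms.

2

[1] offer retry  match  cont: offer{err: send[Int].μZ.…, stop: select{stop: end, ack: end}}
[2] got select err, protocol expects offer err or offer stop  ✗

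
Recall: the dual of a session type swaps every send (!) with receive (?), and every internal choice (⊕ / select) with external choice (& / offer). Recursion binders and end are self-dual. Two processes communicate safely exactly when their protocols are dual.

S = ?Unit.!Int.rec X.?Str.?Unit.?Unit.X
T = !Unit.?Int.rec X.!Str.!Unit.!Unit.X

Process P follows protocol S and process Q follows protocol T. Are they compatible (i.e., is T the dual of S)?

?Unit ‖ !Unit  ✓
  !Int ‖ ?Int  ✓
    rec X ‖ rec X  ✓ (μ self-dual)
      ?Str ‖ !Str  ✓
        ?Unit ‖ !Unit  ✓
          ?Unit ‖ !Unit  ✓
            X ‖ X  ✓

YES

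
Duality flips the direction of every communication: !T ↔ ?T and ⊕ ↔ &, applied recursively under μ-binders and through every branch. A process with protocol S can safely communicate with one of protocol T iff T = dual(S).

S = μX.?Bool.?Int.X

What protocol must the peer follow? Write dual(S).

μX.!Bool.!Int.X

μX → μX  (rec unchanged)
  ?Bool → !Bool
    ?Int → !Int
      X self-dual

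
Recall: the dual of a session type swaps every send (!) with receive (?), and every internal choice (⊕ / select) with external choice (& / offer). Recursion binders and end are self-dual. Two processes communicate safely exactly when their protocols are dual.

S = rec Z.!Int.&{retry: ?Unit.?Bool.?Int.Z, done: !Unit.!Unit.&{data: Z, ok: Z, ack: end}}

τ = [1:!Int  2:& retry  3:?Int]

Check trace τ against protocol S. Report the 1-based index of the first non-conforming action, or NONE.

@1 !Int  ok  residual = &{retry: ?Unit.?Bool.?Int.rec Z.…, done: !Unit.!Unit.&{data: rec Z.…, ok: rec Z.…, ack: end}}
@2 & retry  ok  residual = ?Unit.?Bool.?Int.rec Z.…
@3 got ?Int, protocol expects ?Unit  ✗

3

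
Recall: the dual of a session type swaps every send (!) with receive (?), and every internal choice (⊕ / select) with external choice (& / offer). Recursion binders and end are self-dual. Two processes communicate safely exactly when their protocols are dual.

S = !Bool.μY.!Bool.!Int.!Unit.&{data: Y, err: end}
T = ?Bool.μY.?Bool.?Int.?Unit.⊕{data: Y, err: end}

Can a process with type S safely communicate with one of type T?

YES

!Bool vs ?Bool  ✓
  μY vs μY  ✓ (binder kept)
    !Bool vs ?Bool  ✓
      !Int vs ?Int  ✓
        !Unit vs ?Unit  ✓
          &{data,err} vs ⊕{data,err}  ✓ labels match
            • data:
              Y vs Y  ✓
            • err:
              end vs end  ✓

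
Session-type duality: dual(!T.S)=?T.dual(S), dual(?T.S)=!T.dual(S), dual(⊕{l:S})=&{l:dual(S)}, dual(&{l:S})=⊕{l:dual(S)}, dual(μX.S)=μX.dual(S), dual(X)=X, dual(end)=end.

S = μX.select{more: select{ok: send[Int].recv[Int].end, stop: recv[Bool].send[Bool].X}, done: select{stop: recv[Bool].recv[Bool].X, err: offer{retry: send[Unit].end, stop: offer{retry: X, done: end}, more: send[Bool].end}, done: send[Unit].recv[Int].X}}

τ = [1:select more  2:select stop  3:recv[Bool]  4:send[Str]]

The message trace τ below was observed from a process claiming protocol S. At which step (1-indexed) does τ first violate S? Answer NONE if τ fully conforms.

@1 select more  ✓  now at select{ok: send[Int].recv[Int].end, stop: recv[Bool].send[Bool].μX.…}
@2 select stop  ✓  now at recv[Bool].send[Bool].μX.…
@3 recv[Bool]  ✓  now at send[Bool].μX.…
@4 got send[Str], protocol expects send[Bool]  ✗

4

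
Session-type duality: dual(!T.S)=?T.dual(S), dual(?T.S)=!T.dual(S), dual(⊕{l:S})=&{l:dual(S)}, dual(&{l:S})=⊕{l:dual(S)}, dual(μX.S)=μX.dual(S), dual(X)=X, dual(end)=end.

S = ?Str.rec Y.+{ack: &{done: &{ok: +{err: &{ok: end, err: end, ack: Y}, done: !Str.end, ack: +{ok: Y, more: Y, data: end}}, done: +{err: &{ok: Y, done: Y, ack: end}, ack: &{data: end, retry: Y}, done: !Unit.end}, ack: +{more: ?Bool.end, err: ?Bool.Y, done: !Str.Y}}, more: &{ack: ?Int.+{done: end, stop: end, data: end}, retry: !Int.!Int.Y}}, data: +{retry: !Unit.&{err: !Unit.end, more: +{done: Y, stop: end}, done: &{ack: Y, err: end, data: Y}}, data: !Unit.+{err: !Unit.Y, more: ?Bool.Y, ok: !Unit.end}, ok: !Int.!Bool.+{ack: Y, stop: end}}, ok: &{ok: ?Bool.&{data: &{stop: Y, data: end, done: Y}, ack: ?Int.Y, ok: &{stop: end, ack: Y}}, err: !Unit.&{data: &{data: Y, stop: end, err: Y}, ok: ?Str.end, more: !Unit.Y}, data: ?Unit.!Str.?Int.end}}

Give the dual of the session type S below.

?Str ↦ !Str
  rec Y ↦ rec Y  (binder kept)
    +{ack,data,ok} ↦ &{ack,data,ok}  (internal→external)
      [ack]
        &{done,more} ↦ +{done,more}  (offer→select)
          [done]
            &{ok,done,ack} ↦ +{ok,done,ack}  (offer→select)
              [ok]
                +{err,done,ack} ↦ &{err,done,ack}  (internal→external)
                  [err]
                    &{ok,err,ack} ↦ +{ok,err,ack}  (offer→select)
                      [ok]
                        end ↦ end
                      [err]
                        end ↦ end
                      [ack]
                        Y ↦ Y
                  [done]
                    !Str ↦ ?Str
                      end ↦ end
                  [ack]
                    +{ok,more,data} ↦ &{ok,more,data}  (internal→external)
                      [ok]
                        Y ↦ Y
                      [more]
                        Y ↦ Y
                      [data]
                        end ↦ end
              [done]
                +{err,ack,done} ↦ &{err,ack,done}  (internal→external)
                  [err]
                    &{ok,done,ack} ↦ +{ok,done,ack}  (offer→select)
                      [ok]
                        Y ↦ Y
                      [done]
                        Y ↦ Y
                      [ack]
                        end ↦ end
                  [ack]
                    &{data,retry} ↦ +{data,retry}  (offer→select)
                      [data]
                        end ↦ end
                      [retry]
                        Y ↦ Y
                  [done]
                    !Unit ↦ ?Unit
                      end ↦ end
              [ack]
                +{more,err,done} ↦ &{more,err,done}  (internal→external)
                  [more]
                    ?Bool ↦ !Bool
                      end ↦ end
                  [err]
                    ?Bool ↦ !Bool
                      Y ↦ Y
                  [done]
                    !Str ↦ ?Str
                      Y ↦ Y
          [more]
            &{ack,retry} ↦ +{ack,retry}  (offer→select)
              [ack]
                ?Int ↦ !Int
                  +{done,stop,data} ↦ &{done,stop,data}  (internal→external)
                    [done]
                      end ↦ end
                    [stop]
                      end ↦ end
                    [data]
                      end ↦ end
              [retry]
                !Int ↦ ?Int
                  !Int ↦ ?Int
                    Y ↦ Y
      [data]
        +{retry,data,ok} ↦ &{retry,data,ok}  (internal→external)
          [retry]
            !Unit ↦ ?Unit
              &{err,more,done} ↦ +{err,more,done}  (offer→select)
                [err]
                  !Unit ↦ ?Unit
                    end ↦ end
                [more]
                  +{done,stop} ↦ &{done,stop}  (internal→external)
                    [done]
                      Y ↦ Y
                    [stop]
                      end ↦ end
                [done]
                  &{ack,err,data} ↦ +{ack,err,data}  (offer→select)
                    [ack]
                      Y ↦ Y
                    [err]
                      end ↦ end
                    [data]
                      Y ↦ Y
          [data]
            !Unit ↦ ?Unit
              +{err,more,ok} ↦ &{err,more,ok}  (internal→external)
                [err]
                  !Unit ↦ ?Unit
                    Y ↦ Y
                [more]
                  ?Bool ↦ !Bool
                    Y ↦ Y
                [ok]
                  !Unit ↦ ?Unit
                    end ↦ end
          [ok]
            !Int ↦ ?Int
              !Bool ↦ ?Bool
                +{ack,stop} ↦ &{ack,stop}  (internal→external)
                  [ack]
                    Y ↦ Y
                  [stop]
                    end ↦ end
      [ok]
        &{ok,err,data} ↦ +{ok,err,data}  (offer→select)
          [ok]
            ?Bool ↦ !Bool
              &{data,ack,ok} ↦ +{data,ack,ok}  (offer→select)
                [data]
                  &{stop,data,done} ↦ +{stop,data,done}  (offer→select)
                    [stop]
                      Y ↦ Y
                    [data]
                      end ↦ end
                    [done]
                      Y ↦ Y
                [ack]
                  ?Int ↦ !Int
                    Y ↦ Y
                [ok]
                  &{stop,ack} ↦ +{stop,ack}  (offer→select)
                    [stop]
                      end ↦ end
                    [ack]
                      Y ↦ Y
          [err]
            !Unit ↦ ?Unit
              &{data,ok,more} ↦ +{data,ok,more}  (offer→select)
                [data]
                  &{data,stop,err} ↦ +{data,stop,err}  (offer→select)
                    [data]
                      Y ↦ Y
                    [stop]
                      end ↦ end
                    [err]
                      Y ↦ Y
                [ok]
                  ?Str ↦ !Str
                    end ↦ end
                [more]
                  !Unit ↦ ?Unit
                    Y ↦ Y
          [data]
            ?Unit ↦ !Unit
              !Str ↦ ?Str
                ?Int ↦ !Int
                  end ↦ end

!Str.rec Y.&{ack: +{done: +{ok: &{err: +{ok: end, err: end, ack: Y}, done: ?Str.end, ack: &{ok: Y, more: Y, data: end}}, done: &{err: +{ok: Y, done: Y, ack: end}, ack: +{data: end, retry: Y}, done: ?Unit.end}, ack: &{more: !Bool.end, err: !Bool.Y, done: ?Str.Y}}, more: +{ack: !Int.&{done: end, stop: end, data: end}, retry: ?Int.?Int.Y}}, data: &{retry: ?Unit.+{err: ?Unit.end, more: &{done: Y, stop: end}, done: +{ack: Y, err: end, data: Y}}, data: ?Unit.&{err: ?Unit.Y, more: !Bool.Y, ok: ?Unit.end}, ok: ?Int.?Bool.&{ack: Y, stop: end}}, ok: +{ok: !Bool.+{data: +{stop: Y, data: end, done: Y}, ack: !Int.Y, ok: +{stop: end, ack: Y}}, err: ?Unit.+{data: +{data: Y, stop: end, err: Y}, ok: !Str.end, more: ?Unit.Y}, data: !Unit.?Str.!Int.end}}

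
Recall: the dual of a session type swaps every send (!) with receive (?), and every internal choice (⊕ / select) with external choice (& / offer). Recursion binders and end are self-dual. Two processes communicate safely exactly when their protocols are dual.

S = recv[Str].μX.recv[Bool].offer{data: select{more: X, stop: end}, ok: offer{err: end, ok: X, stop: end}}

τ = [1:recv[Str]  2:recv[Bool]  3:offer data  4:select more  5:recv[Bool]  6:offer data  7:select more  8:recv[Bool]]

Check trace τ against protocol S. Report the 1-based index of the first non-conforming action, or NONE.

[1] recv[Str]  match  state: μX.…
[2] recv[Bool]  match  state: offer{data: select{more: μX.…, stop: end}, ok: offer{err: end, ok: μX.…, stop: end}}
[3] offer data  match  state: select{more: μX.…, stop: end}
[4] select more  match  state: μX.…
[5] recv[Bool]  match  state: offer{data: select{more: μX.…, stop: end}, ok: offer{err: end, ok: μX.…, stop: end}}
[6] offer data  match  state: select{more: μX.…, stop: end}
[7] select more  match  state: μX.…
[8] recv[Bool]  match  state: offer{data: select{more: μX.…, stop: end}, ok: offer{err: end, ok: μX.…, stop: end}}
τ conforms to S (length 8)

NONE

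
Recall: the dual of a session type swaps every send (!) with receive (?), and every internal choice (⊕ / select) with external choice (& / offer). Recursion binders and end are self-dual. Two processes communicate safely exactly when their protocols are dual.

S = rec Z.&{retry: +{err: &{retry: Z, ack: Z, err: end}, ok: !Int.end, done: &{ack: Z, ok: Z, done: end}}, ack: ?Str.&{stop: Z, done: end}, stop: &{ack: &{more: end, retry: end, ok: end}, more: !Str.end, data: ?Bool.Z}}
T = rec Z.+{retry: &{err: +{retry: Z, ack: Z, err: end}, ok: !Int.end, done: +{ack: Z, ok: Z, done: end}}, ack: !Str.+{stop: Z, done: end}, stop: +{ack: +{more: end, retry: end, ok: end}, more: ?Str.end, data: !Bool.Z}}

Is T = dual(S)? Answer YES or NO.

NO

rec Z | rec Z  ok (rec unchanged)
  &{retry,ack,stop} | +{retry,ack,stop}  ok label sets agree
    case retry:
      +{err,ok,done} | &{err,ok,done}  ok label sets agree
        case err:
          &{retry,ack,err} | +{retry,ack,err}  ok label sets agree
            case retry:
              Z | Z  ok
            case ack:
              Z | Z  ok
            case err:
              end | end  ok
        case ok:
          !Int | !Int  ✗ same direction on both sides — not dual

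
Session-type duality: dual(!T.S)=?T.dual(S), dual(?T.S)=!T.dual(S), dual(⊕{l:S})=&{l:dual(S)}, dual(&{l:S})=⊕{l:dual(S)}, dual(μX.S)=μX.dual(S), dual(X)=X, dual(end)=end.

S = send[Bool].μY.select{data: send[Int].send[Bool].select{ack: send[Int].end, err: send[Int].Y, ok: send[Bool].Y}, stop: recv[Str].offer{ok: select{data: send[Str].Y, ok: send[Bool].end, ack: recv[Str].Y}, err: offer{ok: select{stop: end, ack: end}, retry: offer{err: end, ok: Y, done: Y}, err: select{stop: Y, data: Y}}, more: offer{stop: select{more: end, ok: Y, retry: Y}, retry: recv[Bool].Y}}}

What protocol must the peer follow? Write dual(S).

recv[Bool].μY.offer{data: recv[Int].recv[Bool].offer{ack: recv[Int].end, err: recv[Int].Y, ok: recv[Bool].Y}, stop: send[Str].select{ok: offer{data: recv[Str].Y, ok: recv[Bool].end, ack: send[Str].Y}, err: select{ok: offer{stop: end, ack: end}, retry: select{err: end, ok: Y, done: Y}, err: offer{stop: Y, data: Y}}, more: select{stop: offer{more: end, ok: Y, retry: Y}, retry: send[Bool].Y}}}

send[Bool] ↦ recv[Bool]
  μY ↦ μY  (rec unchanged)
    select{data,stop} ↦ offer{data,stop}  (internal→external)
      case data:
        send[Int] ↦ recv[Int]
          send[Bool] ↦ recv[Bool]
            select{ack,err,ok} ↦ offer{ack,err,ok}  (internal→external)
              case ack:
                send[Int] ↦ recv[Int]
                  end ↦ end
              case err:
                send[Int] ↦ recv[Int]
                  Y ↦ Y
              case ok:
                send[Bool] ↦ recv[Bool]
                  Y ↦ Y
      case stop:
        recv[Str] ↦ send[Str]
          offer{ok,err,more} ↦ select{ok,err,more}  (offer→select)
            case ok:
              select{data,ok,ack} ↦ offer{data,ok,ack}  (internal→external)
                case data:
                  send[Str] ↦ recv[Str]
                    Y ↦ Y
                case ok:
                  send[Bool] ↦ recv[Bool]
                    end ↦ end
                case ack:
                  recv[Str] ↦ send[Str]
                    Y ↦ Y
            case err:
              offer{ok,retry,err} ↦ select{ok,retry,err}  (offer→select)
                case ok:
                  select{stop,ack} ↦ offer{stop,ack}  (internal→external)
                    case stop:
                      end ↦ end
                    case ack:
                      end ↦ end
                case retry:
                  offer{err,ok,done} ↦ select{err,ok,done}  (offer→select)
                    case err:
                      end ↦ end
                    case ok:
                      Y ↦ Y
                    case done:
                      Y ↦ Y
                case err:
                  select{stop,data} ↦ offer{stop,data}  (internal→external)
                    case stop:
                      Y ↦ Y
                    case data:
                      Y ↦ Y
            case more:
              offer{stop,retry} ↦ select{stop,retry}  (offer→select)
                case stop:
                  select{more,ok,retry} ↦ offer{more,ok,retry}  (internal→external)
                    case more:
                      end ↦ end
                    case ok:
                      Y ↦ Y
                    case retry:
                      Y ↦ Y
                case retry:
                  recv[Bool] ↦ send[Bool]
                    Y ↦ Y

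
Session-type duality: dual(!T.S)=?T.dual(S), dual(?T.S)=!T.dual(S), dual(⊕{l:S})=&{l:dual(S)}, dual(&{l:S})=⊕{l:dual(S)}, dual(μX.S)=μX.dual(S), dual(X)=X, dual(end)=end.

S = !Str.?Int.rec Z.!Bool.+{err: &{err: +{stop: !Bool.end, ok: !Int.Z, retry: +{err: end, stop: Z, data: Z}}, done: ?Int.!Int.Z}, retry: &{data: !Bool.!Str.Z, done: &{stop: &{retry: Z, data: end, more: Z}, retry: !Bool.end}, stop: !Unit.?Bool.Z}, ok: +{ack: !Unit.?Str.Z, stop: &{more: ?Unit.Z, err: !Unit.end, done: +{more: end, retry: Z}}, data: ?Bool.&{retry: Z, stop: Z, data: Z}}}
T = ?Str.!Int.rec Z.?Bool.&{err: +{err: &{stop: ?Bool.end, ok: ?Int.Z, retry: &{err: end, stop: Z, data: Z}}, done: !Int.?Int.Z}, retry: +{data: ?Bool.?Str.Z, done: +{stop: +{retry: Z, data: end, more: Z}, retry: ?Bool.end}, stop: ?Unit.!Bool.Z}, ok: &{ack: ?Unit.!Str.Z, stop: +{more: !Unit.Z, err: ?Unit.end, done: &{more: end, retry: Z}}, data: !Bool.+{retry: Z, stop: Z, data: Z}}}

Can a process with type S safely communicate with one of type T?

!Str vs ?Str  match
  ?Int vs !Int  match
    rec Z vs rec Z  match (μ self-dual)
      !Bool vs ?Bool  match
        +{err,retry,ok} vs &{err,retry,ok}  match labels match
          case err:
            &{err,done} vs +{err,done}  match labels match
              case err:
                +{stop,ok,retry} vs &{stop,ok,retry}  match labels match
                  case stop:
                    !Bool vs ?Bool  match
                      end vs end  match
                  case ok:
                    !Int vs ?Int  match
                      Z vs Z  match
                  case retry:
                    +{err,stop,data} vs &{err,stop,data}  match labels match
                      case err:
                        end vs end  match
                      case stop:
                        Z vs Z  match
                      case data:
                        Z vs Z  match
              case done:
                ?Int vs !Int  match
                  !Int vs ?Int  match
                    Z vs Z  match
          case retry:
            &{data,done,stop} vs +{data,done,stop}  match labels match
              case data:
                !Bool vs ?Bool  match
                  !Str vs ?Str  match
                    Z vs Z  match
              case done:
                &{stop,retry} vs +{stop,retry}  match labels match
                  case stop:
                    &{retry,data,more} vs +{retry,data,more}  match labels match
                      case retry:
                        Z vs Z  match
                      case data:
                        end vs end  match
                      case more:
                        Z vs Z  match
                  case retry:
                    !Bool vs ?Bool  match
                      end vs end  match
              case stop:
                !Unit vs ?Unit  match
                  ?Bool vs !Bool  match
                    Z vs Z  match
          case ok:
            +{ack,stop,data} vs &{ack,stop,data}  match labels match
              case ack:
                !Unit vs ?Unit  match
                  ?Str vs !Str  match
                    Z vs Z  match
              case stop:
                &{more,err,done} vs +{more,err,done}  match labels match
                  case more:
                    ?Unit vs !Unit  match
                      Z vs Z  match
                  case err:
                    !Unit vs ?Unit  match
                      end vs end  match
                  case done:
                    +{more,retry} vs &{more,retry}  match labels match
                      case more:
                        end vs end  match
                      case retry:
                        Z vs Z  match
              case data:
                ?Bool vs !Bool  match
                  &{retry,stop,data} vs +{retry,stop,data}  match labels match
                    case retry:
                      Z vs Z  match
                    case stop:
                      Z vs Z  match
                    case data:
                      Z vs Z  match

YES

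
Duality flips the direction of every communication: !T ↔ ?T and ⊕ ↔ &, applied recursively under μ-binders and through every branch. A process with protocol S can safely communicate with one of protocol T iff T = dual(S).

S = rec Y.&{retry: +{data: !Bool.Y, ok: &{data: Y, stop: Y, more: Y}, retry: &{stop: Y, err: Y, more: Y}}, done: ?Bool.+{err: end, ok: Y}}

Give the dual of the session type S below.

rec Y → rec Y  (binder kept)
  &{retry,done} → +{retry,done}  (offer→select)
    • retry:
      +{data,ok,retry} → &{data,ok,retry}  (internal→external)
        • data:
          !Bool → ?Bool
            Y ↦ Y
        • ok:
          &{data,stop,more} → +{data,stop,more}  (offer→select)
            • data:
              Y ↦ Y
            • stop:
              Y ↦ Y
            • more:
              Y ↦ Y
        • retry:
          &{stop,err,more} → +{stop,err,more}  (offer→select)
            • stop:
              Y ↦ Y
            • err:
              Y ↦ Y
            • more:
              Y ↦ Y
    • done:
      ?Bool → !Bool
        +{err,ok} → &{err,ok}  (internal→external)
          • err:
            end ↦ end
          • ok:
            Y ↦ Y

rec Y.+{retry: &{data: ?Bool.Y, ok: +{data: Y, stop: Y, more: Y}, retry: +{stop: Y, err: Y, more: Y}}, done: !Bool.&{err: end, ok: Y}}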